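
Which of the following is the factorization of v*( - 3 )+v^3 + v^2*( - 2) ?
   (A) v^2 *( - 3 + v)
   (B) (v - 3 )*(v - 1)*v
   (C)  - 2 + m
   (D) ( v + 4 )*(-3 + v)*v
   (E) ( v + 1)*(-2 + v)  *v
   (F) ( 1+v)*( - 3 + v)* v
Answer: F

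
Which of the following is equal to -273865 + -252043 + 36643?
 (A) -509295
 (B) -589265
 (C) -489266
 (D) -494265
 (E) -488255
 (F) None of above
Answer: F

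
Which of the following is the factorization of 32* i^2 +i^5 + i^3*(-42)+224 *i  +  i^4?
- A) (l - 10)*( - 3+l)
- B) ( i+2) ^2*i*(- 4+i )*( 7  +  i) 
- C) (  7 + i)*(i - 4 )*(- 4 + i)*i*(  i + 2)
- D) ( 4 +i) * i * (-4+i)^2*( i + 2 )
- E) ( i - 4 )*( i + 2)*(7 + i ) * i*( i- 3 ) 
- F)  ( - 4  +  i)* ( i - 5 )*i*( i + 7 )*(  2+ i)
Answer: C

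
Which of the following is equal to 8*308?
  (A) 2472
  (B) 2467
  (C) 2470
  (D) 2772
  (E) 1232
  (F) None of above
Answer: F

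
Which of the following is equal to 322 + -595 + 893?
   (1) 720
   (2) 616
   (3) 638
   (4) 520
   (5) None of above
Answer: 5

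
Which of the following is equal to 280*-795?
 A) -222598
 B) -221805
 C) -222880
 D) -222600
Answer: D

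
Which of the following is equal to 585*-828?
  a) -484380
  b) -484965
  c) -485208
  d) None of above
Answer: a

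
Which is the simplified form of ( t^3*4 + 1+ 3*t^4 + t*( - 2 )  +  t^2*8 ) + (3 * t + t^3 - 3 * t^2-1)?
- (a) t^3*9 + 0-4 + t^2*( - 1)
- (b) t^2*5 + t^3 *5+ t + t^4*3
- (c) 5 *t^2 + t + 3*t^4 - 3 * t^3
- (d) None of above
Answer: b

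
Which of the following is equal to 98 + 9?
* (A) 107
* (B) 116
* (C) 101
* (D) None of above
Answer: A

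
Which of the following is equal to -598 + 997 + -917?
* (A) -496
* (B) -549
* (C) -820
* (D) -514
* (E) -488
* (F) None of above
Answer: F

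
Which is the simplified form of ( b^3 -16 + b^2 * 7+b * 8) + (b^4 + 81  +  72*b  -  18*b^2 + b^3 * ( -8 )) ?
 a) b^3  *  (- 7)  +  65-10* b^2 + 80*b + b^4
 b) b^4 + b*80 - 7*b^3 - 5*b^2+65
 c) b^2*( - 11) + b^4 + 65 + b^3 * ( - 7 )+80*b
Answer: c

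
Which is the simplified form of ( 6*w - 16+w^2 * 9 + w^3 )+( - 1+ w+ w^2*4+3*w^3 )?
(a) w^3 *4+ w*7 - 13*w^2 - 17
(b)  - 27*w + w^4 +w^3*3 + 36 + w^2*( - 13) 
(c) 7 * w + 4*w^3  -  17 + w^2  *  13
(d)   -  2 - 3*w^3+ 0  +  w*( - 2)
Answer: c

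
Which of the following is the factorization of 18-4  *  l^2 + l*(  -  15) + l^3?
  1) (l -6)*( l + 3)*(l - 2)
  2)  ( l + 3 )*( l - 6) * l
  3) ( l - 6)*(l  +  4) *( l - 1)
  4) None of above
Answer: 4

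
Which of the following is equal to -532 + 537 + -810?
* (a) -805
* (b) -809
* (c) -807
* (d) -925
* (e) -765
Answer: a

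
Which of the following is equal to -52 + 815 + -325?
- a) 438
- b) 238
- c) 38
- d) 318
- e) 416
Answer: a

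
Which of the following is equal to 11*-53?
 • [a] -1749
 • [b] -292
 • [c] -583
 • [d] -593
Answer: c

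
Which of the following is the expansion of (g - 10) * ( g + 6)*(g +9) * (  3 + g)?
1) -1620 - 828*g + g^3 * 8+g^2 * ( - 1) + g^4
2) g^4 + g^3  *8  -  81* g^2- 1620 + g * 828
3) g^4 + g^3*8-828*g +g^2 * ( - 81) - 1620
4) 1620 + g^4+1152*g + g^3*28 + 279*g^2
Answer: 3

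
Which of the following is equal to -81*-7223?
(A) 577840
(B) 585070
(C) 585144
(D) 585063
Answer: D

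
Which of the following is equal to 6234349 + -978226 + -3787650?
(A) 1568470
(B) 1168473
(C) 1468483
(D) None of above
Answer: D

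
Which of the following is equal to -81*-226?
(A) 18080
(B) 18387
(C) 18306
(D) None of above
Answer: C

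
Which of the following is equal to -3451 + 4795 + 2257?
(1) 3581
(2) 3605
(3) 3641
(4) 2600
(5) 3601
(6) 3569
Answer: 5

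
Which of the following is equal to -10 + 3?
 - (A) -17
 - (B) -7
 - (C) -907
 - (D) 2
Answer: B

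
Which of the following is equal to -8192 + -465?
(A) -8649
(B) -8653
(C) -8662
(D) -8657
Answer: D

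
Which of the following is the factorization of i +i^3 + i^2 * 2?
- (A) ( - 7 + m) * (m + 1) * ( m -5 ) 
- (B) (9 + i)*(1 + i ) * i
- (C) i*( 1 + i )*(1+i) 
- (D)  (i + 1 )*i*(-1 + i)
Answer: C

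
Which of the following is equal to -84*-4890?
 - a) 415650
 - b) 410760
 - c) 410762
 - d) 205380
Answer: b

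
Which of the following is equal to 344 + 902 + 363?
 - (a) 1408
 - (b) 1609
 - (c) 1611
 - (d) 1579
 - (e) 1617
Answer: b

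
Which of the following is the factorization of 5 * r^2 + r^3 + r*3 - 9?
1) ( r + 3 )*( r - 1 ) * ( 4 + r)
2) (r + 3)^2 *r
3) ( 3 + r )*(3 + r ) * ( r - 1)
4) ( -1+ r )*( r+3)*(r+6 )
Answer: 3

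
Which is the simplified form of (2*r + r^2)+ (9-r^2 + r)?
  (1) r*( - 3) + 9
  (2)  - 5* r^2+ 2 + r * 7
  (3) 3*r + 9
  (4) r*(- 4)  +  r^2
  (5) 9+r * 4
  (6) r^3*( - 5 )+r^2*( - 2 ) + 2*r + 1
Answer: 3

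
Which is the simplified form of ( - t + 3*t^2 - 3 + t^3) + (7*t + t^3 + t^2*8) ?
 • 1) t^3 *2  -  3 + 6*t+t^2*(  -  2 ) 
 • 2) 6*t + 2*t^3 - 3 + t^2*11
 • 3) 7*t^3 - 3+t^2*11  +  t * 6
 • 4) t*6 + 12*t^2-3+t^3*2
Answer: 2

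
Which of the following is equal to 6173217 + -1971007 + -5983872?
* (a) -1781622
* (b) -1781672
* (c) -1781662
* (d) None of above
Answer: c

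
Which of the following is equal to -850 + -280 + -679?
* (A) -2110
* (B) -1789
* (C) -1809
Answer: C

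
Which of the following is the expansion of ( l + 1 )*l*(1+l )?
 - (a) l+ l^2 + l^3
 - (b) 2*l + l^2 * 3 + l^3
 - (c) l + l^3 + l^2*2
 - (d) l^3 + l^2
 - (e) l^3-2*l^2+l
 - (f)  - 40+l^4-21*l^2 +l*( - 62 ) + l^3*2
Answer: c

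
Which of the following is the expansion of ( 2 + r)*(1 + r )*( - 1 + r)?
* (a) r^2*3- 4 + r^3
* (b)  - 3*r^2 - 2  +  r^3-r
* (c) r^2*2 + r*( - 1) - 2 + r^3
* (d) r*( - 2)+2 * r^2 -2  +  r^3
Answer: c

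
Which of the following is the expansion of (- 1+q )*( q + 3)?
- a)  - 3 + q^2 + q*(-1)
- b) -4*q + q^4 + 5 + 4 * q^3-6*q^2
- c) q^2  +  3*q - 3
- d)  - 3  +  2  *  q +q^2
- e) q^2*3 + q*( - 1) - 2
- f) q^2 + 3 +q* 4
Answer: d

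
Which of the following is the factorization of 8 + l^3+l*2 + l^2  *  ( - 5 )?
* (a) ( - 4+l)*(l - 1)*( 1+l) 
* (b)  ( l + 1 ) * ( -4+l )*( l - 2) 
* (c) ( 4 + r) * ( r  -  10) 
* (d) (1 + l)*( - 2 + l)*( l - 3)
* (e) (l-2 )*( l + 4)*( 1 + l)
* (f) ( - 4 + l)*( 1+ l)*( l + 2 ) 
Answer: b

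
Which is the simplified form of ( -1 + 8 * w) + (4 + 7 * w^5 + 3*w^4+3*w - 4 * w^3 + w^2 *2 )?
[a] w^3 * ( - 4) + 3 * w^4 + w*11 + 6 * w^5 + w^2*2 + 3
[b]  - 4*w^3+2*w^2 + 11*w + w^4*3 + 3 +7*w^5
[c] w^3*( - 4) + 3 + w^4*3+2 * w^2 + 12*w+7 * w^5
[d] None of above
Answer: b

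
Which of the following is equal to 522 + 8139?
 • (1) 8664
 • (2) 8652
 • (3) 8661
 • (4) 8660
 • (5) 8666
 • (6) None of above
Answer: 3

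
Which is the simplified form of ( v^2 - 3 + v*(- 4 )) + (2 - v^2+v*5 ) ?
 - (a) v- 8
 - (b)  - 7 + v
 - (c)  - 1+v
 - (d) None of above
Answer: c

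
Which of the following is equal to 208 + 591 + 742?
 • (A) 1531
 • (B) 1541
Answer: B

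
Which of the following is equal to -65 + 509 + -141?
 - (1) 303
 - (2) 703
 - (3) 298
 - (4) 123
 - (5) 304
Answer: 1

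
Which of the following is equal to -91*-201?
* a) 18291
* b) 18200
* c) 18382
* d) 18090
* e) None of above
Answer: a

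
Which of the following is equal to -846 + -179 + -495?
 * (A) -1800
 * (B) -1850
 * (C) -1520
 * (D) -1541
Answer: C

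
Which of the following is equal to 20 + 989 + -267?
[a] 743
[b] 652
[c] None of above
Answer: c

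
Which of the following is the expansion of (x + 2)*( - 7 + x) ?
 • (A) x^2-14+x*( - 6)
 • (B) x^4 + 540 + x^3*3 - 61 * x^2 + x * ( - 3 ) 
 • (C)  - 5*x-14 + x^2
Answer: C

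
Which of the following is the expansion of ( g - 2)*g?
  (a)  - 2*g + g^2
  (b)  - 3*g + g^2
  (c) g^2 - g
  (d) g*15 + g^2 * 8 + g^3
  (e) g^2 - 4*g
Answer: a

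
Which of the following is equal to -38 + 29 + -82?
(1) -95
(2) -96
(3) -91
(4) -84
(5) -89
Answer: 3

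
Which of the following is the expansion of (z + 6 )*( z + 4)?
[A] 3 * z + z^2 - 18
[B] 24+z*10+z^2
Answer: B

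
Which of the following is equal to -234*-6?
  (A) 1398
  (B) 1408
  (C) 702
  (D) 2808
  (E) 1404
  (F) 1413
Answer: E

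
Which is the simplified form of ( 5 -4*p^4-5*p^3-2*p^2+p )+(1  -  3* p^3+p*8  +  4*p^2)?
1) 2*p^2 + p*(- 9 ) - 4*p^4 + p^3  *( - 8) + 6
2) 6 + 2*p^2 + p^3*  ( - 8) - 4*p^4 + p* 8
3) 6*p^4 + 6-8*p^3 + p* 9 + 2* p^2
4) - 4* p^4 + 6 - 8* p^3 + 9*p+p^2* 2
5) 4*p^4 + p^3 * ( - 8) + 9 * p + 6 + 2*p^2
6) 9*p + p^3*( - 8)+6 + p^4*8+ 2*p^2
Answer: 4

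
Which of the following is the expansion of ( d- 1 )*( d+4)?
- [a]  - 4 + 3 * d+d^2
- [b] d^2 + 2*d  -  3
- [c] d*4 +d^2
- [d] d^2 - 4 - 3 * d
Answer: a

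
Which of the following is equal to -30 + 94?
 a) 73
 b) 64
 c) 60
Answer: b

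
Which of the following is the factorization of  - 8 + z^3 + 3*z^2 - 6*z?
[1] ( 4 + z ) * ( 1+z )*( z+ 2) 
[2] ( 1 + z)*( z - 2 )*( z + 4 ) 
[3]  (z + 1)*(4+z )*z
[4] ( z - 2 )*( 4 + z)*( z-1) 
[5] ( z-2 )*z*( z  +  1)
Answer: 2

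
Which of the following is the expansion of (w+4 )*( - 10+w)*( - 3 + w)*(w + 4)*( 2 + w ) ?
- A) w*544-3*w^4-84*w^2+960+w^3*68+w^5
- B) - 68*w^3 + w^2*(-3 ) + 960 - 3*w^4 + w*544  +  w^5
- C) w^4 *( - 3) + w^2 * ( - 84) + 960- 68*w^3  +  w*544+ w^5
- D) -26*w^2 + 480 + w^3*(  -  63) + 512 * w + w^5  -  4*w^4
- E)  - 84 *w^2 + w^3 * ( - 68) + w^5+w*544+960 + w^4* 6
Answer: C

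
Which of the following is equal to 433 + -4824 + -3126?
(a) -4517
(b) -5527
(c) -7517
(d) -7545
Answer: c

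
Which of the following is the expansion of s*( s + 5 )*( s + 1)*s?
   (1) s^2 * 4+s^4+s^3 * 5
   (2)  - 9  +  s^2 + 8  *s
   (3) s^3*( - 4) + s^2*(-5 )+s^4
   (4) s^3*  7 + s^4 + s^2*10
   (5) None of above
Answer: 5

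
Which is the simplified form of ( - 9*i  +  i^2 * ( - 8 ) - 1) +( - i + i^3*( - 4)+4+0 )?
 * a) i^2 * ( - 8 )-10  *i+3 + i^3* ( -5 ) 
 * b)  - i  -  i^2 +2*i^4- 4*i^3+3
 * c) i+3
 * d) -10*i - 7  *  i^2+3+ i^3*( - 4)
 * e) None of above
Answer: e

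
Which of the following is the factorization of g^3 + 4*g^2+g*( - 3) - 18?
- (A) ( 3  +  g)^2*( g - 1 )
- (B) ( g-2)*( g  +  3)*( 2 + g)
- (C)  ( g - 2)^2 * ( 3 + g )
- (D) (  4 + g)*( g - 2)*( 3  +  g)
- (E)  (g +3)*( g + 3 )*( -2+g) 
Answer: E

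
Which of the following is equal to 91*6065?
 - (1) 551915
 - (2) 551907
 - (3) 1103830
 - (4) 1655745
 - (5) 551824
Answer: 1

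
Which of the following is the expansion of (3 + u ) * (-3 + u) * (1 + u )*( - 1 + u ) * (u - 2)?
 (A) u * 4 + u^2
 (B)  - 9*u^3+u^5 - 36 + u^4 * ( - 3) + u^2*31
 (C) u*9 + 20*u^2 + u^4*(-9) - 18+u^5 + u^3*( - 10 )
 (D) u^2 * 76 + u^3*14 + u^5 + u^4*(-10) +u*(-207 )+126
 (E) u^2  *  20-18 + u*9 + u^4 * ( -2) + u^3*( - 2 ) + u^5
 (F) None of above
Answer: F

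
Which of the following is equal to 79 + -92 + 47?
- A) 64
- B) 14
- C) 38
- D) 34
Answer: D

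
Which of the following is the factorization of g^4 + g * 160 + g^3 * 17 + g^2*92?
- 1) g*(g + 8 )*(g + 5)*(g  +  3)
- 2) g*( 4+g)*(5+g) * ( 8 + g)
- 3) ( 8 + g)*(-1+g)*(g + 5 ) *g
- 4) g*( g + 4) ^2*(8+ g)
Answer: 2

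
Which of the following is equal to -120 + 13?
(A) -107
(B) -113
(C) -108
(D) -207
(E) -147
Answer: A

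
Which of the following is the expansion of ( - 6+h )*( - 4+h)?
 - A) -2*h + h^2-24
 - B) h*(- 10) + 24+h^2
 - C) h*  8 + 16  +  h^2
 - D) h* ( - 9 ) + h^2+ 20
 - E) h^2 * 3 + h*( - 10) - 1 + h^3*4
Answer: B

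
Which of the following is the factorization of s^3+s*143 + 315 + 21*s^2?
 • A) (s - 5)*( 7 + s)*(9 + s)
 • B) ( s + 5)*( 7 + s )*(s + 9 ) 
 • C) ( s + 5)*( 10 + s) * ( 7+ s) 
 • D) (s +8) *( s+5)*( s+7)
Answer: B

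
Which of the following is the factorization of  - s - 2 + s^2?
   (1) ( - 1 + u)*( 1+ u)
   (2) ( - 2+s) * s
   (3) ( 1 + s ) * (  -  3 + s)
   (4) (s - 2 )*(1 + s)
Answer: 4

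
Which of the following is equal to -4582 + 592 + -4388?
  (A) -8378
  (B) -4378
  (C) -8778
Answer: A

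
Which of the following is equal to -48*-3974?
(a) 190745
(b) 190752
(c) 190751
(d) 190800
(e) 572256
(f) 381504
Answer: b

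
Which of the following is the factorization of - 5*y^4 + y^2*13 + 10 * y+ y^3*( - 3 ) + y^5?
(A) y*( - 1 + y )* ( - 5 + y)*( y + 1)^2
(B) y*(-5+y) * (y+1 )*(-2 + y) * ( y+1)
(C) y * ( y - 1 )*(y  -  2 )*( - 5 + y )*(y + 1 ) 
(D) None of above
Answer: B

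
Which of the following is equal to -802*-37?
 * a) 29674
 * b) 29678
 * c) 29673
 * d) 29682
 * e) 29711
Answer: a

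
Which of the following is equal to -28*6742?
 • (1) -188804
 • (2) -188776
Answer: 2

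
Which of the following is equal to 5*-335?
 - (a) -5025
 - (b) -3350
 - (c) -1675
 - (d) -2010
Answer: c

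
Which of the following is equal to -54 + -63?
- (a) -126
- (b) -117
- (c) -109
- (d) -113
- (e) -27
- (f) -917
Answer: b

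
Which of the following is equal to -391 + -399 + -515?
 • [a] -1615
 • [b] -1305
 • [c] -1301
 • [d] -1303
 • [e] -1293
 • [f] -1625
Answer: b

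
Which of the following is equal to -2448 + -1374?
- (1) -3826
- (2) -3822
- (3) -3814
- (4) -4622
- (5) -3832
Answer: 2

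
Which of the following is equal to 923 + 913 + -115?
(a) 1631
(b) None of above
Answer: b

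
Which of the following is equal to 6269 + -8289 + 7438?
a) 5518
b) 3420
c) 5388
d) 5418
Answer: d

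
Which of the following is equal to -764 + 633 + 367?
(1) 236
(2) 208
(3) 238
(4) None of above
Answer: 1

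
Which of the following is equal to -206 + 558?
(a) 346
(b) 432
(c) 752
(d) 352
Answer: d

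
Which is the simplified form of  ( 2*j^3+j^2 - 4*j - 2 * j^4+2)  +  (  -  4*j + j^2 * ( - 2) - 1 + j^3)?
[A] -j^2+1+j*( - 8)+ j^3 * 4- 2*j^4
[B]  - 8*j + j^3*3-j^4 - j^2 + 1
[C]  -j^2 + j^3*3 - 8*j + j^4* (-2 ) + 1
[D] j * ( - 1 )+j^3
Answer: C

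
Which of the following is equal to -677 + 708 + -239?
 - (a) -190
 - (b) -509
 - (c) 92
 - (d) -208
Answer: d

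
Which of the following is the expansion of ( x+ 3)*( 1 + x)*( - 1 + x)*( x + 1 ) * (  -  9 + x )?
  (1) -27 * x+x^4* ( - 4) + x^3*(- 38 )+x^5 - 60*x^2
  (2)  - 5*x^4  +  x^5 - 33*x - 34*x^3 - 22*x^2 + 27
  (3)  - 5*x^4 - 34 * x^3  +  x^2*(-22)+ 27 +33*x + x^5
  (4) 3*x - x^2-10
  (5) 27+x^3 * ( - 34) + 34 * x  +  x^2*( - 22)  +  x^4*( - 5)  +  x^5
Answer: 3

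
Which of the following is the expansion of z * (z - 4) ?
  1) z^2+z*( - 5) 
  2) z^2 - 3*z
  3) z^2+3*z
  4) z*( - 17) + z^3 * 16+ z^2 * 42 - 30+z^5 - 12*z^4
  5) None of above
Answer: 5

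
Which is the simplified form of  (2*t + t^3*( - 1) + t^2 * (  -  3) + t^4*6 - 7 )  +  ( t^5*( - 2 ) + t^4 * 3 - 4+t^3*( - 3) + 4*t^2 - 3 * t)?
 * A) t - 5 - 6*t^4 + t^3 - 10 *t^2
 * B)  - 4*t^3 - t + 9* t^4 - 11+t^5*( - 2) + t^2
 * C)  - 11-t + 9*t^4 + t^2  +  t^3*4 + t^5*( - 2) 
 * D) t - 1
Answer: B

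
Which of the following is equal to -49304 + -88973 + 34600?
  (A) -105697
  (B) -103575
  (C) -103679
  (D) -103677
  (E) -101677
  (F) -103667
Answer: D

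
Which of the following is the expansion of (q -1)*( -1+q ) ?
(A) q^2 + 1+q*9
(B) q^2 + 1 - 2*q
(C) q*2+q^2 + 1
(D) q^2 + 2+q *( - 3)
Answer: B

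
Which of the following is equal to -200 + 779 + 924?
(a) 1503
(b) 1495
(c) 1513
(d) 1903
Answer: a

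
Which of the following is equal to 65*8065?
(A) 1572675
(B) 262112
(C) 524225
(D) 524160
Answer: C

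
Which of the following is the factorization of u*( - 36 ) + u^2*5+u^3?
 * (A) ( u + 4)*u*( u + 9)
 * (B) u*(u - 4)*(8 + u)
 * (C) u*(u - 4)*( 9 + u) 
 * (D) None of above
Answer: C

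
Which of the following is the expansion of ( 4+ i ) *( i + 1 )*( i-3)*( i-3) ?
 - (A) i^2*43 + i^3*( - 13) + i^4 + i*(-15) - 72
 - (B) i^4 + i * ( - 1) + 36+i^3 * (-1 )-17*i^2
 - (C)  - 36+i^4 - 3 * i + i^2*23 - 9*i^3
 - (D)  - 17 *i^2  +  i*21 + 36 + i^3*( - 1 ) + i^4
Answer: D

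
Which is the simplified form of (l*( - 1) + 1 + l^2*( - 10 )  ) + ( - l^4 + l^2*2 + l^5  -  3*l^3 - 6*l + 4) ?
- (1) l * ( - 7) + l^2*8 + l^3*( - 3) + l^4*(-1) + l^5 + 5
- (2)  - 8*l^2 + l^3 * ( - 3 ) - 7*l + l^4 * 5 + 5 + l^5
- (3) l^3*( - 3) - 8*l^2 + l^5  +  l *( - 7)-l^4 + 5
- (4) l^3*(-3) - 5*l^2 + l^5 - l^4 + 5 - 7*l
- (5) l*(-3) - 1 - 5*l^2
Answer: 3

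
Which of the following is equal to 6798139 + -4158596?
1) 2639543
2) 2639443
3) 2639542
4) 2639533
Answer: 1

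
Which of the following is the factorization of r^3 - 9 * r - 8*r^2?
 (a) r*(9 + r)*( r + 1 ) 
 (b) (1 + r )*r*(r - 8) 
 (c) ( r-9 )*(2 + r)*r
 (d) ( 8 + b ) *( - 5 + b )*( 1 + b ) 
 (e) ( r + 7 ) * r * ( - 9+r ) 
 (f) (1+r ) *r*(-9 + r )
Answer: f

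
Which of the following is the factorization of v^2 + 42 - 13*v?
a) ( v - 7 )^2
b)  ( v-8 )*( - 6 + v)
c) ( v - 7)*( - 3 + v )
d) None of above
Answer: d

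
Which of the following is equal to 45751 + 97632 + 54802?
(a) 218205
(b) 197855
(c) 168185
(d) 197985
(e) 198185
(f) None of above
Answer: e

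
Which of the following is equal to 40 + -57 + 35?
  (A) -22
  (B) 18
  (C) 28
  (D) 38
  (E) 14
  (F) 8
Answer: B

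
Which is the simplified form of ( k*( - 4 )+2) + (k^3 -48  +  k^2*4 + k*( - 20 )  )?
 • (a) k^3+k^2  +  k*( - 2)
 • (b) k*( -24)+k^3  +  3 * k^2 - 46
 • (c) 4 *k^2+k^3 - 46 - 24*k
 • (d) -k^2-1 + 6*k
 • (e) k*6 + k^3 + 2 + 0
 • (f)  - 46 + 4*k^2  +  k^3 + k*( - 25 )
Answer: c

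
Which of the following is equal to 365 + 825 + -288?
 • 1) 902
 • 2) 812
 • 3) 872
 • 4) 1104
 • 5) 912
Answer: 1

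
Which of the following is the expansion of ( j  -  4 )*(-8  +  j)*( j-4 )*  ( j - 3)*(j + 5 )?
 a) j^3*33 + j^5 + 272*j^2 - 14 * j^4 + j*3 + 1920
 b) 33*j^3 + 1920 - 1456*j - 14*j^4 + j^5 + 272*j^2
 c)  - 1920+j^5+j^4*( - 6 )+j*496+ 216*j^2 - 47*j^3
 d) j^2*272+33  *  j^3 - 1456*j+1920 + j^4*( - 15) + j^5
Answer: b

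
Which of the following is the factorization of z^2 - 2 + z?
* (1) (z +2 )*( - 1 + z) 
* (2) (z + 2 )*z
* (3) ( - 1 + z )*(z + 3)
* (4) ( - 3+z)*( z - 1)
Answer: 1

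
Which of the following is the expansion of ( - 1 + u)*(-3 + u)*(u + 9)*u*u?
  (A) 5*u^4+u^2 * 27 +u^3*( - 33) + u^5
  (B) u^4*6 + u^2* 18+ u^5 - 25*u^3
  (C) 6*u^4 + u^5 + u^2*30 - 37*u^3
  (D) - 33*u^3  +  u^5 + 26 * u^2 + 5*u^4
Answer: A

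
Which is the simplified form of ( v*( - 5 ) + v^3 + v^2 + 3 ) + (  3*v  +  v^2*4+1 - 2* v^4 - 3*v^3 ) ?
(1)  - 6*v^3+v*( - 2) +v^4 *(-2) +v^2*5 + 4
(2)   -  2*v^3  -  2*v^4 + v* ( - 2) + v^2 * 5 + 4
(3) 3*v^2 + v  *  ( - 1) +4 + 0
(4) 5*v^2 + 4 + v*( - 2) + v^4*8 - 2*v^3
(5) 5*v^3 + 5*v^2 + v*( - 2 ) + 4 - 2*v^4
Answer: 2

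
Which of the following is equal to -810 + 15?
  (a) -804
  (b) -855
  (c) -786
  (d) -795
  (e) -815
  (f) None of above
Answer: d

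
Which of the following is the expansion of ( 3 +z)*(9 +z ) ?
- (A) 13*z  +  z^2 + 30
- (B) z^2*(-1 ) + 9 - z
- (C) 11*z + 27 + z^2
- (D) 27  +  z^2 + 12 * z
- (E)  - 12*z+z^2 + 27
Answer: D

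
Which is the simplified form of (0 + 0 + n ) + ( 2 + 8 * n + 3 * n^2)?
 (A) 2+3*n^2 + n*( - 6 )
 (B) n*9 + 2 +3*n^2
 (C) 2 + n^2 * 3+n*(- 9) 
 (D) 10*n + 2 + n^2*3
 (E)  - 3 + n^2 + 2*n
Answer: B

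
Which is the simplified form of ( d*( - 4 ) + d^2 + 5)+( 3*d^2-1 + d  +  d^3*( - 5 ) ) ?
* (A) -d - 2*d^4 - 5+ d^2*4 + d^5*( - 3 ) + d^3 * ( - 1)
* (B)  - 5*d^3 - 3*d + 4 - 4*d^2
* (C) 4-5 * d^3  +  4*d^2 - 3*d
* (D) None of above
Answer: C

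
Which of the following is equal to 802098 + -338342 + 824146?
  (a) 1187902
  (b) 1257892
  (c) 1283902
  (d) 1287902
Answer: d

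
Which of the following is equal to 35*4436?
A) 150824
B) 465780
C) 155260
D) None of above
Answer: C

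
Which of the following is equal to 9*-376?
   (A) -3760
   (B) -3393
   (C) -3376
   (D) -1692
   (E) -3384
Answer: E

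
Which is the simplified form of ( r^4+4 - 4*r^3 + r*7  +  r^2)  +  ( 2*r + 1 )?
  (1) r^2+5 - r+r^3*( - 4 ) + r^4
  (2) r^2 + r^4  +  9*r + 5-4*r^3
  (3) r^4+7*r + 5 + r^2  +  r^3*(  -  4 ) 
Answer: 2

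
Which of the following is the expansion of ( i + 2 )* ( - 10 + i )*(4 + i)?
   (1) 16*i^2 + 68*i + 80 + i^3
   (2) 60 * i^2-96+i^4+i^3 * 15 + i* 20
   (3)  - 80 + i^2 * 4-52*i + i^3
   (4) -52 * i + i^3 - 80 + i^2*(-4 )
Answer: 4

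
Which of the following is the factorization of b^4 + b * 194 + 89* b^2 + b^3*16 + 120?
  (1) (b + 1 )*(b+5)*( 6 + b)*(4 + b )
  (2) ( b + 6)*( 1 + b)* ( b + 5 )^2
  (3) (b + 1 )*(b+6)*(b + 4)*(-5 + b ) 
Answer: 1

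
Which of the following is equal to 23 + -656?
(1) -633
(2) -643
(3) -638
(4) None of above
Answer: 1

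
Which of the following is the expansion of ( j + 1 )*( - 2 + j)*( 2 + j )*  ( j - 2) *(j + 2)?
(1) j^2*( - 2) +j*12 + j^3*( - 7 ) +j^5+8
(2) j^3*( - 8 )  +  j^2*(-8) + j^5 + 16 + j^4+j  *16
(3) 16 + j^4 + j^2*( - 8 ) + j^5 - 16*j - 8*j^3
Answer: 2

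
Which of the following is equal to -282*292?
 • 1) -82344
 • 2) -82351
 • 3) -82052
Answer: 1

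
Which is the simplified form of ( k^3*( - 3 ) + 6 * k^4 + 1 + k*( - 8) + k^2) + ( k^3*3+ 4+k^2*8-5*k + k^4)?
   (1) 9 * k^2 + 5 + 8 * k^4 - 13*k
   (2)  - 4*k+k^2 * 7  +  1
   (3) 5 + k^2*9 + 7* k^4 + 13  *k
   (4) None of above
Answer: 4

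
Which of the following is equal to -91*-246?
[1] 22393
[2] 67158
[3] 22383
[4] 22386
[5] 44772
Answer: 4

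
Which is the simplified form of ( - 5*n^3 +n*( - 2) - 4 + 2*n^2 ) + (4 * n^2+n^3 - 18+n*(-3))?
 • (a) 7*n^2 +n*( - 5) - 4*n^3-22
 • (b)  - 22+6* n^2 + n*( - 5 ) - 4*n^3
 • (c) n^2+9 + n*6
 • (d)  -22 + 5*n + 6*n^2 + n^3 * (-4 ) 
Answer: b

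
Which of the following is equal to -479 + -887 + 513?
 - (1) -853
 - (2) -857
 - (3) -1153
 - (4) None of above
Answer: 1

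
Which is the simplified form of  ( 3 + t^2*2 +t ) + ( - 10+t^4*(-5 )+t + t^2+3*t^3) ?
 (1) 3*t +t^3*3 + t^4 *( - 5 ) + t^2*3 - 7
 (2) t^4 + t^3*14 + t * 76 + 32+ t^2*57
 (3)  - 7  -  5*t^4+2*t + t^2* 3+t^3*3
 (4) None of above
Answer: 3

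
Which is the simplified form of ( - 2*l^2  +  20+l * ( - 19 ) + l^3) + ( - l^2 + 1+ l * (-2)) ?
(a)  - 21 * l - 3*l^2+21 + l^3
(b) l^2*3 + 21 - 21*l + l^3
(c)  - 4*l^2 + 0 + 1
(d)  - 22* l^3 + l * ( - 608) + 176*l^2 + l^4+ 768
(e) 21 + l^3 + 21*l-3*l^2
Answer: a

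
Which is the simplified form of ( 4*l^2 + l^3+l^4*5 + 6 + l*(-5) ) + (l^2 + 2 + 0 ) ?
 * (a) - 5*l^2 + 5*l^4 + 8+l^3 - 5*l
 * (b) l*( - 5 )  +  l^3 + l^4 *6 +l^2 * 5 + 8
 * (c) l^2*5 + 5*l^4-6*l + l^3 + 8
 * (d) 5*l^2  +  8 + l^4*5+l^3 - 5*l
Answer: d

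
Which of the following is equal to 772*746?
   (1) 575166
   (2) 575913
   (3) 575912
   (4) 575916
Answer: 3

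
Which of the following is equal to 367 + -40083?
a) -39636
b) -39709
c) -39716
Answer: c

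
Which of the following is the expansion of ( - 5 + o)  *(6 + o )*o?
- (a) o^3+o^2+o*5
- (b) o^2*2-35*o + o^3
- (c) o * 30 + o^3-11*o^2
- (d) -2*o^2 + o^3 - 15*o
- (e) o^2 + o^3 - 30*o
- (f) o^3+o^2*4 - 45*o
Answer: e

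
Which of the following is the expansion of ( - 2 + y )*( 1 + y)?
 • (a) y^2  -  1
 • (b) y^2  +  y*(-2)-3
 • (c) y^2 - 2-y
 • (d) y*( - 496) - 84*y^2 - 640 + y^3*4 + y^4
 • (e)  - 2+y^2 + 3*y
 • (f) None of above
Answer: c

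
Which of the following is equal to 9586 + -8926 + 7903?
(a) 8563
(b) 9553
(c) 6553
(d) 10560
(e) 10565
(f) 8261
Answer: a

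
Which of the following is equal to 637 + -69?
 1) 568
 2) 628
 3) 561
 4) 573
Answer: 1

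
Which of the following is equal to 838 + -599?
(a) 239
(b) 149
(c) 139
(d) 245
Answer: a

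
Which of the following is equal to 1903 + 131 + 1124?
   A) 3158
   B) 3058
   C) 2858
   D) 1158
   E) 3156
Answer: A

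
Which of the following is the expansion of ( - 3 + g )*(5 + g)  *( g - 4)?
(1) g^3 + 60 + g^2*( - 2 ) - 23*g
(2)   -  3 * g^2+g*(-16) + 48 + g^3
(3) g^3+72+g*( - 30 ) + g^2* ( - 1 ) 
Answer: 1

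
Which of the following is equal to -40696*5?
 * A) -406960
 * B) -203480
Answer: B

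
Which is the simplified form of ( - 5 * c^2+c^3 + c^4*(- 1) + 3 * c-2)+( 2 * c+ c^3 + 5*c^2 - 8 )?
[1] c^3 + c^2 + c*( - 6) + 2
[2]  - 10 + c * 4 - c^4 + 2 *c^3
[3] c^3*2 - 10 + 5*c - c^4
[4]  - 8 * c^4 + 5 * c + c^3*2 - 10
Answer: 3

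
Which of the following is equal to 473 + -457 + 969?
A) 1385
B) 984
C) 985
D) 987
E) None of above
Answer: C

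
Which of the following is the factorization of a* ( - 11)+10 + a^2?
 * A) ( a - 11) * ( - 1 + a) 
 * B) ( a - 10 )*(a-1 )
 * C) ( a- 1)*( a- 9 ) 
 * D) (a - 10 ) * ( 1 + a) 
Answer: B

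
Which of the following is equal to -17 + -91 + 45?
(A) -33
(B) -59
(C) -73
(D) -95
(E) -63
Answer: E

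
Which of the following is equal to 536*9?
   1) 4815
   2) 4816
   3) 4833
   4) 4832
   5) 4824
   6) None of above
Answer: 5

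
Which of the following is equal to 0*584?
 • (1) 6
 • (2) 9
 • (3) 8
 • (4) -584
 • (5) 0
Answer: 5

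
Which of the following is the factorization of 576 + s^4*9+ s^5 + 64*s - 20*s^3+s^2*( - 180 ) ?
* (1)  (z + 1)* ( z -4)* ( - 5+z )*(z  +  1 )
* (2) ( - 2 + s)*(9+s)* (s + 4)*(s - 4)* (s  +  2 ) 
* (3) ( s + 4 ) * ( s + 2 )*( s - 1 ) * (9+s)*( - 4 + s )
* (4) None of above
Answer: 2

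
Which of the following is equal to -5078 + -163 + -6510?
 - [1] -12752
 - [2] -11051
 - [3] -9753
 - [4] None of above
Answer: 4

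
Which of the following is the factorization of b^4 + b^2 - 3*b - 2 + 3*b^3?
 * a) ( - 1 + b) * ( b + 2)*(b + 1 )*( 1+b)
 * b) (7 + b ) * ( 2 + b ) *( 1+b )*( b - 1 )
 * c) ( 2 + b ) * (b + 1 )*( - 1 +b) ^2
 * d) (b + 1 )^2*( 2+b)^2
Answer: a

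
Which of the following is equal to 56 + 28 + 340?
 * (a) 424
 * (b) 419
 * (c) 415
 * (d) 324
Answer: a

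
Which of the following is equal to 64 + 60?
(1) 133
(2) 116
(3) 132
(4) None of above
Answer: 4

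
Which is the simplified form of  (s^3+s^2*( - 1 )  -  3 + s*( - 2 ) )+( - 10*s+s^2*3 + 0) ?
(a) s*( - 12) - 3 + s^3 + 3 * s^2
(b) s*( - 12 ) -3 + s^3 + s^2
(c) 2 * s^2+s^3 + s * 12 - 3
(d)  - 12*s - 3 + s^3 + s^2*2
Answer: d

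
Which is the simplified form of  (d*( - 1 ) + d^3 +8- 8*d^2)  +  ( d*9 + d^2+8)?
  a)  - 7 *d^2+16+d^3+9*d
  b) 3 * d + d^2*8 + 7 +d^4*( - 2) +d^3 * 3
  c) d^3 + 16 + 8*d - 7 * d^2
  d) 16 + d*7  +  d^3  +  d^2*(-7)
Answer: c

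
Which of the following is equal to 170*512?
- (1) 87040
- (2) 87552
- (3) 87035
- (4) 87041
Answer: 1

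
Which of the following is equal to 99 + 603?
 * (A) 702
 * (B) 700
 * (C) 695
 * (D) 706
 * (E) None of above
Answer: A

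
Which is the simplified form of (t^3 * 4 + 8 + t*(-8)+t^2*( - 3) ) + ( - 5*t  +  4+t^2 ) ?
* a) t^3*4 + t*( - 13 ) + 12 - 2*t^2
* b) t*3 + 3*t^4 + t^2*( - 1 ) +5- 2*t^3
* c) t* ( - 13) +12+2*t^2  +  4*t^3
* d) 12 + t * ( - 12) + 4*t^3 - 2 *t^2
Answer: a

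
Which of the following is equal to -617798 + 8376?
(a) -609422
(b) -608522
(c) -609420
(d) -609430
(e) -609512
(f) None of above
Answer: a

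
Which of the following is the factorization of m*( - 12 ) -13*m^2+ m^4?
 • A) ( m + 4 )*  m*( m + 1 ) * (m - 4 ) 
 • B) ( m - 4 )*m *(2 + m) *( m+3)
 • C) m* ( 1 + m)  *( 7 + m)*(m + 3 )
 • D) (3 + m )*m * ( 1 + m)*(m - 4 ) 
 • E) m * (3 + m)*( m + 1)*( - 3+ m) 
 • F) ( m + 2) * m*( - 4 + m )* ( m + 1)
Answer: D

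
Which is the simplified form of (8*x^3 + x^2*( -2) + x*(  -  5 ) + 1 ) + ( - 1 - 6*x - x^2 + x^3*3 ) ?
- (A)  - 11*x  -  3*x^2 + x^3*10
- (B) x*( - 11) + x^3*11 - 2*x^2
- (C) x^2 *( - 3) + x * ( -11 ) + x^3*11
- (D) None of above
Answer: C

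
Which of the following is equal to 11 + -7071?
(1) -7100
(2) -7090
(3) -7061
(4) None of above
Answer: 4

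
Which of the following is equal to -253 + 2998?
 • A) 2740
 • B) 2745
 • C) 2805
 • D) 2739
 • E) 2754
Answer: B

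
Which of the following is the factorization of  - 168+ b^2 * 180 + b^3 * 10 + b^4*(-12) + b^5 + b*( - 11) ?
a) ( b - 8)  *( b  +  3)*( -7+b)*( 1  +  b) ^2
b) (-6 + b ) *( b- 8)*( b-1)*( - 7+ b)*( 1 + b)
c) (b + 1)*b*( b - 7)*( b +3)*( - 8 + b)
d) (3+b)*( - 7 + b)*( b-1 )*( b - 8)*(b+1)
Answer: d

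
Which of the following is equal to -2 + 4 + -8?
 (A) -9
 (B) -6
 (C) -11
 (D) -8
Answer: B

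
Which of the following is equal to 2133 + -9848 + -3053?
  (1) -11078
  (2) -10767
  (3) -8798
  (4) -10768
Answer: 4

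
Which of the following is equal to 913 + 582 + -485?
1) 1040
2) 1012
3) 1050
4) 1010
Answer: 4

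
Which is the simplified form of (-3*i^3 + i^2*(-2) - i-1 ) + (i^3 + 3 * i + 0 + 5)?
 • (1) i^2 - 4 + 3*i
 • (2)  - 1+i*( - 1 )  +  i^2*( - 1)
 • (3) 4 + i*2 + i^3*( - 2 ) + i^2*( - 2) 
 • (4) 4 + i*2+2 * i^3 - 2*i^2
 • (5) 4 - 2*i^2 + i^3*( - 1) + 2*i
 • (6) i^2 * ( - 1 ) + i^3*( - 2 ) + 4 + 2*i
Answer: 3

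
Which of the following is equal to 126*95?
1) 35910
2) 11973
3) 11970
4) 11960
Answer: 3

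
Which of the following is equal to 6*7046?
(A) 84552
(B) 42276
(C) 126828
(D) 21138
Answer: B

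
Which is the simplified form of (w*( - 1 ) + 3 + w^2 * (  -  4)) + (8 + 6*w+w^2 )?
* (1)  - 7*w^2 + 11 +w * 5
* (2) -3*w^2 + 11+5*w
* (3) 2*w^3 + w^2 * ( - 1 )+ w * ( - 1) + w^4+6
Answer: 2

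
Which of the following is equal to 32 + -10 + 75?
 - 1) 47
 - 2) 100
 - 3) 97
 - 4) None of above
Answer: 3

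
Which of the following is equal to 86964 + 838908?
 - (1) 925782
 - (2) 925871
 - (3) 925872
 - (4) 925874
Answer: 3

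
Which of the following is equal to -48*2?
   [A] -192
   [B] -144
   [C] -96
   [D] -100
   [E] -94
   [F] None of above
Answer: C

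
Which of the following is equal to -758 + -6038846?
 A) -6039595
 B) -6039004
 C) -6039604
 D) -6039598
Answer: C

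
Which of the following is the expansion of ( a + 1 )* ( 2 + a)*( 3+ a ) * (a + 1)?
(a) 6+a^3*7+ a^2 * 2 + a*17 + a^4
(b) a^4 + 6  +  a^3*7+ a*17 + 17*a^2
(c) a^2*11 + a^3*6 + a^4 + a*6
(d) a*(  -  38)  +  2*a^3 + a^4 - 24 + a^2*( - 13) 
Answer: b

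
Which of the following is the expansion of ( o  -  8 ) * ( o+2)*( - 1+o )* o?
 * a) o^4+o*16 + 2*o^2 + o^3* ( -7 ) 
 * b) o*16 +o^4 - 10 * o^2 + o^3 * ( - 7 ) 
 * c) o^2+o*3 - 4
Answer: b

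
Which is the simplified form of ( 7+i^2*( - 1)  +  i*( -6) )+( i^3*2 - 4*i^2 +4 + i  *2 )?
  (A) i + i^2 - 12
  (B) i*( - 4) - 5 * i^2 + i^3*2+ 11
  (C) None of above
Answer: B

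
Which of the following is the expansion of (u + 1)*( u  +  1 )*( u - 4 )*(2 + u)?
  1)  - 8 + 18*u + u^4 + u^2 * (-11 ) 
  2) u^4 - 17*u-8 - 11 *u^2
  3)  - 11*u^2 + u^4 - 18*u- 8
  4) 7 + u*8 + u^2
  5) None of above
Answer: 3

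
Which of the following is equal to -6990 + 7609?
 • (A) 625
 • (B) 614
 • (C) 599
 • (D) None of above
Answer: D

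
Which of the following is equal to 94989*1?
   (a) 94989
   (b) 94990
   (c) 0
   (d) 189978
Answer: a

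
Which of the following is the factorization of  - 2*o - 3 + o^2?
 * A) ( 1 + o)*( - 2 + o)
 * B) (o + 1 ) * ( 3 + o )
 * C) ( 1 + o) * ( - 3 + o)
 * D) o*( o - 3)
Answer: C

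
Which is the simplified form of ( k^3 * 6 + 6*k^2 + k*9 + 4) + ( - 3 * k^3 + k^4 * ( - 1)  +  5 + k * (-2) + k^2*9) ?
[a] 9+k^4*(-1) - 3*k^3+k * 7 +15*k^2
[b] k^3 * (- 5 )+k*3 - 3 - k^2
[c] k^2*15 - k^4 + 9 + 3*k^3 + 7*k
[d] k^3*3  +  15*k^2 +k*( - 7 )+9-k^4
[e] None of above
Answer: c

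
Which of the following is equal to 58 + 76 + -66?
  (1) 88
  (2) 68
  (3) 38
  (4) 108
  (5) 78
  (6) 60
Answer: 2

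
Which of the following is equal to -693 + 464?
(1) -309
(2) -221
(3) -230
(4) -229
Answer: 4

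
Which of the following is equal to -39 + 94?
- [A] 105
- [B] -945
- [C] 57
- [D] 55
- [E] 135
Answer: D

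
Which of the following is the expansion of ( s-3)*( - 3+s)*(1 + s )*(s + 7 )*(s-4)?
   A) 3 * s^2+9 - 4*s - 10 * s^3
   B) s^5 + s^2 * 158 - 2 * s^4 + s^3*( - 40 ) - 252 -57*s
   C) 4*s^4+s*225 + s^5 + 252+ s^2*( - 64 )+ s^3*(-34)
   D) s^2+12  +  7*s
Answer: B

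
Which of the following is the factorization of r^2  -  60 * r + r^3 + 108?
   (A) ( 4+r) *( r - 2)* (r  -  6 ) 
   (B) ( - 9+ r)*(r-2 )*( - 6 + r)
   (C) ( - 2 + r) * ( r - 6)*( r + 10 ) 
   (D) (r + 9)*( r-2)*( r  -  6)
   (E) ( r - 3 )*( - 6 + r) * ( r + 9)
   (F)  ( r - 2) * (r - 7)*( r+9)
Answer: D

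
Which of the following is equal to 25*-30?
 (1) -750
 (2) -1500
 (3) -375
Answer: 1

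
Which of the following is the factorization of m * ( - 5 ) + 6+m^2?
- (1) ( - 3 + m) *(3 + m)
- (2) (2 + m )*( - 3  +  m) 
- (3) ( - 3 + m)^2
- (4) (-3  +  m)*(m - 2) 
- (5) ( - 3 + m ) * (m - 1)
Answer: 4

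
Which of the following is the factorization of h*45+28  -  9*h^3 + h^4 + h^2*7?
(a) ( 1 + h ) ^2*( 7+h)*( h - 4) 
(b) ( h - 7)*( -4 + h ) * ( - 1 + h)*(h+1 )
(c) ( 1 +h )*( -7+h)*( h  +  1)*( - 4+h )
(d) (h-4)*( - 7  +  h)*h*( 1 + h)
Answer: c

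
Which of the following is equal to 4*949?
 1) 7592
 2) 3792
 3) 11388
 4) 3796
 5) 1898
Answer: 4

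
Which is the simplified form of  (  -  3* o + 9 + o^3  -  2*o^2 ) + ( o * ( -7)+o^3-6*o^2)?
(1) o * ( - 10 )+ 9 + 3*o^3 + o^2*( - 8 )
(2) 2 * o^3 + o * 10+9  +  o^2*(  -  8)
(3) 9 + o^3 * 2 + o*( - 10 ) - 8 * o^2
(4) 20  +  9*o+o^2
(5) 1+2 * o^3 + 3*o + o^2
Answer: 3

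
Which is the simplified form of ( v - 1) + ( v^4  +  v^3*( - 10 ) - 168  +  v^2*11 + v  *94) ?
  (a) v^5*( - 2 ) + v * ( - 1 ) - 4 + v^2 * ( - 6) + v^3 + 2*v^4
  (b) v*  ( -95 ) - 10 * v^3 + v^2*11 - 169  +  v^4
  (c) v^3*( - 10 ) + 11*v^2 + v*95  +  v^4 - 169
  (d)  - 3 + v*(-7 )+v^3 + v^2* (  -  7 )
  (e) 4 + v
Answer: c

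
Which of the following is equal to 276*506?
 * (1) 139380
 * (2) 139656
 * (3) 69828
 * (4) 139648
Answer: 2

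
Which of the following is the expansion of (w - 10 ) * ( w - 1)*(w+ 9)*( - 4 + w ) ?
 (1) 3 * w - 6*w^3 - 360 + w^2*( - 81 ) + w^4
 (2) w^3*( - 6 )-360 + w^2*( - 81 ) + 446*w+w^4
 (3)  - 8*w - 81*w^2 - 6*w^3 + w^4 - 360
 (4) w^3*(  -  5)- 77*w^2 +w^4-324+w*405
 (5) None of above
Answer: 2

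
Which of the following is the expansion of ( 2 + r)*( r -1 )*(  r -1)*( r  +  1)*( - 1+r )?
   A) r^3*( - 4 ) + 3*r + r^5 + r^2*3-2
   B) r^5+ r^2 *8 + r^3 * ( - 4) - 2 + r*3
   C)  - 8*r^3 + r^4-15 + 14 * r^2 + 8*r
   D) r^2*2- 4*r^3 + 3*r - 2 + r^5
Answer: D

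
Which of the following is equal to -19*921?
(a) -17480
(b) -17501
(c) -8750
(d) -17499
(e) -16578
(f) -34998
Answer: d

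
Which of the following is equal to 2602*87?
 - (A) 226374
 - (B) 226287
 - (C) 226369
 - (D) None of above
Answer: A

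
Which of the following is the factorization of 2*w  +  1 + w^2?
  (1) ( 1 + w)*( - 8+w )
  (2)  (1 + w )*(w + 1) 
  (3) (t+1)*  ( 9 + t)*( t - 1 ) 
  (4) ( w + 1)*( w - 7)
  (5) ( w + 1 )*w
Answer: 2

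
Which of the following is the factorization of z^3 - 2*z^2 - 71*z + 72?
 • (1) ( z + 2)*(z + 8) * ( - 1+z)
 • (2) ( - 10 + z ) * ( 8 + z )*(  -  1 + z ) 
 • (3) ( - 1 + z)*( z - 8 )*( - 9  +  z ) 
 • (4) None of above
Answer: 4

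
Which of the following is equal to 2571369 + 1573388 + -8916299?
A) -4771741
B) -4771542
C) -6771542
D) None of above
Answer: B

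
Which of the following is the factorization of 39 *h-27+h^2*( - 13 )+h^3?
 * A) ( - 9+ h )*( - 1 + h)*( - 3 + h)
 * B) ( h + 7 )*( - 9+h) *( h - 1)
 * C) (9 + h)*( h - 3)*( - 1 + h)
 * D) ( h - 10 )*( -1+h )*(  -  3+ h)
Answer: A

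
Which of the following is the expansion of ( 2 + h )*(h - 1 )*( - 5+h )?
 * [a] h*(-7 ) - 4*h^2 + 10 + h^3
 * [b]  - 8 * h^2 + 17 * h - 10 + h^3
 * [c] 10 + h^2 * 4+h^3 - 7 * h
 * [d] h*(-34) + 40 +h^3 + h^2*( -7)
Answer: a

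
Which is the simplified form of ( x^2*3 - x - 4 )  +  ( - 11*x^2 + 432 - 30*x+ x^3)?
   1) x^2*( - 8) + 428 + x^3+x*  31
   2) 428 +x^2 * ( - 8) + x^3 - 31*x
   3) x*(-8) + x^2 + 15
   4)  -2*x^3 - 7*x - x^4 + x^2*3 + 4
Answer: 2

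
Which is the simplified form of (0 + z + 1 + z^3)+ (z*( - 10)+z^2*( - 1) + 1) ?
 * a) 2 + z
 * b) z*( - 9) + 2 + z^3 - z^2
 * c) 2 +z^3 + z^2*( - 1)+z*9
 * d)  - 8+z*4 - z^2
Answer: b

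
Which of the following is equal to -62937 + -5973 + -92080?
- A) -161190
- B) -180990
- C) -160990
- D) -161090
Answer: C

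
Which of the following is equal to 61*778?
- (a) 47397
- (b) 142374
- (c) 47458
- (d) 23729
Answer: c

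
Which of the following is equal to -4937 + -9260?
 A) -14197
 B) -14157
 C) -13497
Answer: A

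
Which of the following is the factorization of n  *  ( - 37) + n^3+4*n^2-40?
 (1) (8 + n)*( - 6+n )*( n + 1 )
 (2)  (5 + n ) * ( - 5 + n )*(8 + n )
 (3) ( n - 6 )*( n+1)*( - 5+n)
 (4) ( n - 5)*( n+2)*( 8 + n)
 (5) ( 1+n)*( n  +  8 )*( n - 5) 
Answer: 5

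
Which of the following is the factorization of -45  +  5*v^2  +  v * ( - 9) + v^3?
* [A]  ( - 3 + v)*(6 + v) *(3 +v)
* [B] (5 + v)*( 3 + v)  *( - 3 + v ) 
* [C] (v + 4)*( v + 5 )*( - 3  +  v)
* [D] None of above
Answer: B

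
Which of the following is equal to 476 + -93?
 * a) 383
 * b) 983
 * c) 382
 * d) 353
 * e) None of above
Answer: a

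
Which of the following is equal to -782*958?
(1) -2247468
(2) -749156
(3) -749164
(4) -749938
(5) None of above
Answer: 2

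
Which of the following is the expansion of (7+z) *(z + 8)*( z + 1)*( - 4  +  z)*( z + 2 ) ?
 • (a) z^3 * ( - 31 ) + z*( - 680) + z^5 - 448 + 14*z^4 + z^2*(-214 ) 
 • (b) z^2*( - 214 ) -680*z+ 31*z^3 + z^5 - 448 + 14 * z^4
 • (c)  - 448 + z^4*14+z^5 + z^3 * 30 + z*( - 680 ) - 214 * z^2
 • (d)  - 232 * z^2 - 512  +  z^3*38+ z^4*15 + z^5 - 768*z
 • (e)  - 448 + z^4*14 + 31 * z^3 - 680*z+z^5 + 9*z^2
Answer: b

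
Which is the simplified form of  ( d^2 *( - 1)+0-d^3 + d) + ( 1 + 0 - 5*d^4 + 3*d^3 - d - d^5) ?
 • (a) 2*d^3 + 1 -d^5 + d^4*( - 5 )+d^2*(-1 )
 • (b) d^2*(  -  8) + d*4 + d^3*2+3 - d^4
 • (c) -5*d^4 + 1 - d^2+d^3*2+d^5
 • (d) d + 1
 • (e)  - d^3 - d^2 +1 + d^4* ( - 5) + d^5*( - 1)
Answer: a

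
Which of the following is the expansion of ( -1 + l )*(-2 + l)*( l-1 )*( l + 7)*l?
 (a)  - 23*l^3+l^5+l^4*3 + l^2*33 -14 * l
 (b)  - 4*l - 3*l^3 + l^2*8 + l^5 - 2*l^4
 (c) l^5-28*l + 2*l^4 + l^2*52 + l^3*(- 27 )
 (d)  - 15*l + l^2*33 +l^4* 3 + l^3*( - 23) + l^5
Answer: a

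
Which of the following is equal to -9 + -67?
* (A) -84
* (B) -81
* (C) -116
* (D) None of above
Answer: D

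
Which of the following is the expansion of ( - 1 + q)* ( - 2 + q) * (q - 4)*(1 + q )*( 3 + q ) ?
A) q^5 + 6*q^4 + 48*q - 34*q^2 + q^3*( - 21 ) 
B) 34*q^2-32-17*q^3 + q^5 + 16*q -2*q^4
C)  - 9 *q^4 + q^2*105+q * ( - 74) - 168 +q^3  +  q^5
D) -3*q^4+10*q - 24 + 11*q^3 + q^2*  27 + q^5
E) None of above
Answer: E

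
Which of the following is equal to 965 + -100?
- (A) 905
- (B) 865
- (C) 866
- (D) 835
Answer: B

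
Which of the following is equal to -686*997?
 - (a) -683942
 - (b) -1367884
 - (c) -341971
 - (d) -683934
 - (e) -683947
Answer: a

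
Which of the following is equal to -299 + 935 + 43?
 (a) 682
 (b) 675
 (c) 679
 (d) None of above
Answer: c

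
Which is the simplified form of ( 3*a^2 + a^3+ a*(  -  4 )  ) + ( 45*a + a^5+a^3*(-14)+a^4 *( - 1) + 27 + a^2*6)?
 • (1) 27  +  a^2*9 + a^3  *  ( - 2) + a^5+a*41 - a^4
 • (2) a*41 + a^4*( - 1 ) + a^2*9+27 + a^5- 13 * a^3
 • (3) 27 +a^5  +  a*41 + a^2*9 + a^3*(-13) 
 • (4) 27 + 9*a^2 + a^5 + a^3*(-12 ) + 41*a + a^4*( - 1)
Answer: 2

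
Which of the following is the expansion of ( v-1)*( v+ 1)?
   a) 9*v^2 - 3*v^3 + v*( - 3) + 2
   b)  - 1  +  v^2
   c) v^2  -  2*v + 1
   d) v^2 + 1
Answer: b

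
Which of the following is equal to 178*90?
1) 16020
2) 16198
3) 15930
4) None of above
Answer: 1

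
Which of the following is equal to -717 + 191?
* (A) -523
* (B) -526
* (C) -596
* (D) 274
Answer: B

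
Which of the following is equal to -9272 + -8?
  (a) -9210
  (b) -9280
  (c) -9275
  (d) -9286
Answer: b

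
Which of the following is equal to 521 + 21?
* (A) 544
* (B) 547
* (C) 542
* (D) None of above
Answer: C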